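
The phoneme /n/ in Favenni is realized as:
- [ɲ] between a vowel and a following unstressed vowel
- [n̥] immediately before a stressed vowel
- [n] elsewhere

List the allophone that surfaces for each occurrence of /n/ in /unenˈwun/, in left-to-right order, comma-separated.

[ɲ], [n], [n]

Occurrence 1 (position 2): between a vowel and a following unstressed vowel → [ɲ].
Occurrence 2 (position 4): no conditioning environment matches → elsewhere allophone [n].
Occurrence 3 (position 7): no conditioning environment matches → elsewhere allophone [n].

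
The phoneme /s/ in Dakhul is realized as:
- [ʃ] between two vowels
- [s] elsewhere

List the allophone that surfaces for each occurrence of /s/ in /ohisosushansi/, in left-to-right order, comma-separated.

Occurrence 1 (position 4): between two vowels → [ʃ].
Occurrence 2 (position 6): between two vowels → [ʃ].
Occurrence 3 (position 8): no conditioning environment matches → elsewhere allophone [s].
Occurrence 4 (position 12): no conditioning environment matches → elsewhere allophone [s].

[ʃ], [ʃ], [s], [s]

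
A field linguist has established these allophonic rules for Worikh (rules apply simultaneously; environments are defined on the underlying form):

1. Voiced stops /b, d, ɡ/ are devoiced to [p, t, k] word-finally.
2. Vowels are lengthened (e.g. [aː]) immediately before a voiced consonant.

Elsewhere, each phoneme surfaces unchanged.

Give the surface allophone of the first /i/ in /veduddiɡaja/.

[iː]

/i/ (between /d/ and /ɡ/): before a voiced consonant, so rule 2 applies → [iː].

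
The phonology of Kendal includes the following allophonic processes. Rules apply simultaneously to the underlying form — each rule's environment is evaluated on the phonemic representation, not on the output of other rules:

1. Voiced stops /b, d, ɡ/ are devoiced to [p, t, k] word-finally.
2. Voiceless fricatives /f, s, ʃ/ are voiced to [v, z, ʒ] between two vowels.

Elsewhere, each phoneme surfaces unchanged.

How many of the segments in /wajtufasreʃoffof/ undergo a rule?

2

Segments that undergo a rule: /f/ → [v] (rule 2); /ʃ/ → [ʒ] (rule 2).
All other segments surface unchanged.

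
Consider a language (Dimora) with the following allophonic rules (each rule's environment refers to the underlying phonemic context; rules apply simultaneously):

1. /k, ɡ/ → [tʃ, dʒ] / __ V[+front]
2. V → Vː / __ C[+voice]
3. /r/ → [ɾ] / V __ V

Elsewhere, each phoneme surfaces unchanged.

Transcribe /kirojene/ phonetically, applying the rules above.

[tʃiːɾoːjeːne]

/k/ meets the environment for rule 1 (before a front vowel) → [tʃ].
/i/ meets the environment for rule 2 (before a voiced consonant) → [iː].
/r/ (between /i/ and /o/): between two vowels, so rule 3 applies → [ɾ].
/o/ (between /r/ and /j/): before a voiced consonant, so rule 2 applies → [oː].
/j/ — not in any rule's target class → [j].
/e/ meets the environment for rule 2 (before a voiced consonant) → [eː].
/n/ stays [n].
/e/ (word-final) is in the target of rule 2 but the environment (before a voiced consonant) is not met → [e].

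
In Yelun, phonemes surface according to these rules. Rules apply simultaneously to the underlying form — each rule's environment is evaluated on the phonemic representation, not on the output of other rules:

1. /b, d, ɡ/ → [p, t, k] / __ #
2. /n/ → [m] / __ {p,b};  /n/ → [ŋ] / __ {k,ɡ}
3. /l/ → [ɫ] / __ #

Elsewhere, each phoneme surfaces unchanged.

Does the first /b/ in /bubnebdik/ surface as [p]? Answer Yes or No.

/b/ (word-initial) is in the target of rule 1 but the environment (word-finally) is not met → [b].
The actual realization is [b], not [p].

No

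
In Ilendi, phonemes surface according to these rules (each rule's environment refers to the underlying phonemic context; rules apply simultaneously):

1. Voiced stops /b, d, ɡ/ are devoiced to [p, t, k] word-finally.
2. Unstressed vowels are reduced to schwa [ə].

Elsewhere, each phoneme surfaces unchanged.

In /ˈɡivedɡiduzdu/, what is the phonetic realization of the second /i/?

/i/ meets the environment for rule 2 (in an unstressed syllable) → [ə].

[ə]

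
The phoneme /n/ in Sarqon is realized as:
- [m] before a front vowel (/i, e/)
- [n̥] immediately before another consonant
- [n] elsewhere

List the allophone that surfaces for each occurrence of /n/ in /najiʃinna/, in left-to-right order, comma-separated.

[n], [n̥], [n]

Occurrence 1 (position 1): no conditioning environment matches → elsewhere allophone [n].
Occurrence 2 (position 7): immediately before another consonant → [n̥].
Occurrence 3 (position 8): no conditioning environment matches → elsewhere allophone [n].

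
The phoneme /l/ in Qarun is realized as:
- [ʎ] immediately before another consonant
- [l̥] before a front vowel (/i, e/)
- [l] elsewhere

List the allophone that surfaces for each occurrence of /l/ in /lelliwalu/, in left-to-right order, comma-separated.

[l̥], [ʎ], [l̥], [l]

Occurrence 1 (position 1): before a front vowel (/i, e/) → [l̥].
Occurrence 2 (position 3): immediately before another consonant → [ʎ].
Occurrence 3 (position 4): before a front vowel (/i, e/) → [l̥].
Occurrence 4 (position 8): no conditioning environment matches → elsewhere allophone [l].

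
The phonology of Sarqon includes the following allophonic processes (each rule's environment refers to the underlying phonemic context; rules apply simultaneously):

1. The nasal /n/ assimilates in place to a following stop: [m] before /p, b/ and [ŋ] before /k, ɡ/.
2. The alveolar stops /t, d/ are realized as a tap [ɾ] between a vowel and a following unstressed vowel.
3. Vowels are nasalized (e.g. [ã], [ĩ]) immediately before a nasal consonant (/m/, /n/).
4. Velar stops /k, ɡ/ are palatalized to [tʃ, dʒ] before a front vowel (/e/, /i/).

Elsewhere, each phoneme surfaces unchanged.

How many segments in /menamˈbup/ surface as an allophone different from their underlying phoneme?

Segments that undergo a rule: /e/ → [ẽ] (rule 3); /a/ → [ã] (rule 3).
All other segments surface unchanged.

2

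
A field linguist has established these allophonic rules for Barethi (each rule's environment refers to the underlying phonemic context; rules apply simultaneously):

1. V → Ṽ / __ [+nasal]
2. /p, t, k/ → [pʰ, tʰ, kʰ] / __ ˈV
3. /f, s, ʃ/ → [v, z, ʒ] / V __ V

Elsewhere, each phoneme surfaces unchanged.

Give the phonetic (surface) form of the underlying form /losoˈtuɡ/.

[lozoˈtʰuɡ]

/l/ (word-initial): no rule targets it → [l].
/o/ (between /l/ and /s/) is in the target of rule 1 but the environment (before a nasal consonant) is not met → [o].
/s/ (between /o/ and /o/) occurs between two vowels → [z] by rule 3.
/o/ — between /s/ and /t/; rule 1 does not apply here → [o].
/t/ — between /o/ and /u/, immediately before a stressed vowel — surfaces as [tʰ] (rule 2).
/u/ (between /t/ and /ɡ/) is in the target of rule 1 but the environment (before a nasal consonant) is not met → [u].
/ɡ/ — not in any rule's target class → [ɡ].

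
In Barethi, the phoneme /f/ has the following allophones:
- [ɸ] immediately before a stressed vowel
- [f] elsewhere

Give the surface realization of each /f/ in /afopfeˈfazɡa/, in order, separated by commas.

[f], [f], [ɸ]

Occurrence 1 (position 2): no conditioning environment matches → elsewhere allophone [f].
Occurrence 2 (position 5): no conditioning environment matches → elsewhere allophone [f].
Occurrence 3 (position 7): immediately before a stressed vowel → [ɸ].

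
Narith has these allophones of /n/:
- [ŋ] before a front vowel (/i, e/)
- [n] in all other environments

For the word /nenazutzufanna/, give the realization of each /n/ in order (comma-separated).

Occurrence 1 (position 1): before a front vowel (/i, e/) → [ŋ].
Occurrence 2 (position 3): no conditioning environment matches → elsewhere allophone [n].
Occurrence 3 (position 12): no conditioning environment matches → elsewhere allophone [n].
Occurrence 4 (position 13): no conditioning environment matches → elsewhere allophone [n].

[ŋ], [n], [n], [n]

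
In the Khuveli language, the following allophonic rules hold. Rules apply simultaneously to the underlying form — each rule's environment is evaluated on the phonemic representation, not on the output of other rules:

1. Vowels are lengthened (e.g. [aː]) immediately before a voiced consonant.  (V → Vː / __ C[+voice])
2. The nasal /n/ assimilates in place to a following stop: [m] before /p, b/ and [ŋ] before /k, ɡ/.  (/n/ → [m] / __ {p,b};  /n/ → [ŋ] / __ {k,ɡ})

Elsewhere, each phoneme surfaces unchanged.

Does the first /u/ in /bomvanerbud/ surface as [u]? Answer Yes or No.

No

/u/ meets the environment for rule 1 (before a voiced consonant) → [uː].
The actual realization is [uː], not [u].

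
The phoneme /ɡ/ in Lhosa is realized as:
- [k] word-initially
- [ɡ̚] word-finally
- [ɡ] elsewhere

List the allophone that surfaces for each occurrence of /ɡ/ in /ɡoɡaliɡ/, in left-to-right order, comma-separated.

[k], [ɡ], [ɡ̚]

Occurrence 1 (position 1): word-initially → [k].
Occurrence 2 (position 3): no conditioning environment matches → elsewhere allophone [ɡ].
Occurrence 3 (position 7): word-finally → [ɡ̚].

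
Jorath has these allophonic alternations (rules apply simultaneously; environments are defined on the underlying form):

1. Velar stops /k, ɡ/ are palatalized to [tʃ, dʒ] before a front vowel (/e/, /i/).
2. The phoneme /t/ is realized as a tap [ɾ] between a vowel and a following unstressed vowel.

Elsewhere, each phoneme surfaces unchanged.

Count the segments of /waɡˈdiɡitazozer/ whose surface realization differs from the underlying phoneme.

Segments that undergo a rule: /ɡ/ → [dʒ] (rule 1); /t/ → [ɾ] (rule 2).
All other segments surface unchanged.

2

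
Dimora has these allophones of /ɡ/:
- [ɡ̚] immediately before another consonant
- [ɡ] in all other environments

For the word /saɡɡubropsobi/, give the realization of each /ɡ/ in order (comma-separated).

Occurrence 1 (position 3): immediately before another consonant → [ɡ̚].
Occurrence 2 (position 4): no conditioning environment matches → elsewhere allophone [ɡ].

[ɡ̚], [ɡ]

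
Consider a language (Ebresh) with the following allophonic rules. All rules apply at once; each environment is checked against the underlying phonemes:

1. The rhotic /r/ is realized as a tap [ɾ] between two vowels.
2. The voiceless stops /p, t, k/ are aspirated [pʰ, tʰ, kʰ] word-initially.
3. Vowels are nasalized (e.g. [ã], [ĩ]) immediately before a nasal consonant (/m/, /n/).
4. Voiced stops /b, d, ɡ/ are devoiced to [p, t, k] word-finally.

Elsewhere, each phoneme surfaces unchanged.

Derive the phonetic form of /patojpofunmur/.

[pʰatojpofũnmur]

/p/ (word-initial): word-initially, so rule 2 applies → [pʰ].
/a/ (between /p/ and /t/) is in the target of rule 3 but the environment (before a nasal consonant) is not met → [a].
/t/ (between /a/ and /o/): rule 2 targets it, but not word-initially → unchanged [t].
/o/ (between /t/ and /j/): rule 3 targets it, but not before a nasal consonant → unchanged [o].
/j/ stays [j].
/p/ (between /j/ and /o/) is in the target of rule 2 but the environment (word-initially) is not met → [p].
/o/ — between /p/ and /f/; rule 3 does not apply here → [o].
/f/ stays [f].
Rule 3 applies to /u/ (between /f/ and /n/: before a nasal consonant) → [ũ].
/n/ (between /u/ and /m/) is unaffected → [n].
/m/ (between /n/ and /u/): no rule targets it → [m].
/u/ (between /m/ and /r/) is in the target of rule 3 but the environment (before a nasal consonant) is not met → [u].
/r/ (word-final): rule 1 targets it, but not between two vowels → unchanged [r].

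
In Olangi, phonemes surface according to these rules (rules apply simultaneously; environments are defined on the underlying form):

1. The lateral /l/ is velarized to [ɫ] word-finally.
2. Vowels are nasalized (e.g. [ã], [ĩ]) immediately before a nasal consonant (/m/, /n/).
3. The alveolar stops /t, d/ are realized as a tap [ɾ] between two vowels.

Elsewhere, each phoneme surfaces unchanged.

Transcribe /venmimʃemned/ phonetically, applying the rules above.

[vẽnmĩmʃẽmned]

/v/ (word-initial) is unaffected → [v].
/e/ (between /v/ and /n/) occurs before a nasal consonant → [ẽ] by rule 2.
/n/ stays [n].
/m/ — not in any rule's target class → [m].
/i/ meets the environment for rule 2 (before a nasal consonant) → [ĩ].
/m/ — not in any rule's target class → [m].
/ʃ/ (between /m/ and /e/) is unaffected → [ʃ].
Rule 2 applies to /e/ (between /ʃ/ and /m/: before a nasal consonant) → [ẽ].
/m/ — not in any rule's target class → [m].
/n/ stays [n].
/e/ (between /n/ and /d/): rule 2 targets it, but not before a nasal consonant → unchanged [e].
/d/ (word-final) is in the target of rule 3 but the environment (between two vowels) is not met → [d].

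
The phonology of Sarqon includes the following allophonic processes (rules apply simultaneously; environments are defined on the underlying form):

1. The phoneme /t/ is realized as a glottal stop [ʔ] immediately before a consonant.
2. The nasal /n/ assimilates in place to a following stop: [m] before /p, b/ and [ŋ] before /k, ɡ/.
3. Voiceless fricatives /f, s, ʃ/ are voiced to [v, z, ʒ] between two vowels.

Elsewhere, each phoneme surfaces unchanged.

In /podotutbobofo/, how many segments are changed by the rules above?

Segments that undergo a rule: /t/ → [ʔ] (rule 1); /f/ → [v] (rule 3).
All other segments surface unchanged.

2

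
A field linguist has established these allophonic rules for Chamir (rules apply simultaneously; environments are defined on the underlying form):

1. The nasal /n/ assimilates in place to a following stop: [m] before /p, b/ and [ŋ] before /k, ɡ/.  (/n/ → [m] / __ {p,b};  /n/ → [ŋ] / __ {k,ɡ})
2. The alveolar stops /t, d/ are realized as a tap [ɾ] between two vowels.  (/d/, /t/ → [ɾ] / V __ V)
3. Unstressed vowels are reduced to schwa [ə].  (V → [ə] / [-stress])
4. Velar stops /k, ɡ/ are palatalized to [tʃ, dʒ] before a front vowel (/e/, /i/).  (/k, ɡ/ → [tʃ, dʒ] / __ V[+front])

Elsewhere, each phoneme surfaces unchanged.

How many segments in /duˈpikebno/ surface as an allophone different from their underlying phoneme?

4

Segments that undergo a rule: /u/ → [ə] (rule 3); /k/ → [tʃ] (rule 4); /e/ → [ə] (rule 3); /o/ → [ə] (rule 3).
All other segments surface unchanged.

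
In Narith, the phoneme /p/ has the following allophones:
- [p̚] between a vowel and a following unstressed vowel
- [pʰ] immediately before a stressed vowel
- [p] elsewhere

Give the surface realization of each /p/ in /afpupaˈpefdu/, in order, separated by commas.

Occurrence 1 (position 3): no conditioning environment matches → elsewhere allophone [p].
Occurrence 2 (position 5): between a vowel and a following unstressed vowel → [p̚].
Occurrence 3 (position 7): immediately before a stressed vowel → [pʰ].

[p], [p̚], [pʰ]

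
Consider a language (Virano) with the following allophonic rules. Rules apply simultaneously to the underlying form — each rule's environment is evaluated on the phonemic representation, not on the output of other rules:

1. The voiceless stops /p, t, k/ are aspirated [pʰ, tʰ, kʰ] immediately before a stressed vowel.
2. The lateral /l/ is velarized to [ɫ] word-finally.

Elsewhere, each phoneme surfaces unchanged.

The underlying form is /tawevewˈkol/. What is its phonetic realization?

[tawevewˈkʰoɫ]

/t/ — word-initial; rule 1 does not apply here → [t].
/k/ (between /w/ and /o/): immediately before a stressed vowel, so rule 1 applies → [kʰ].
/l/ meets the environment for rule 2 (word-finally) → [ɫ].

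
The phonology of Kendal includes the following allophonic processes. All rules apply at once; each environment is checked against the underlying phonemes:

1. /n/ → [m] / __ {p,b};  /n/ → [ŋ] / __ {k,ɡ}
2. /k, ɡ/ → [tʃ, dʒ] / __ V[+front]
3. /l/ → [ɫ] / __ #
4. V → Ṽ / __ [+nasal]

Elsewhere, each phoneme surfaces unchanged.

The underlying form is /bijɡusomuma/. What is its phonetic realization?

[bijɡusõmũma]

/b/ (word-initial) is unaffected → [b].
/i/ — between /b/ and /j/; rule 4 does not apply here → [i].
/j/ — not in any rule's target class → [j].
/ɡ/ (between /j/ and /u/): rule 2 targets it, but not before a front vowel → unchanged [ɡ].
/u/ (between /ɡ/ and /s/) fails the environment for rule 4, so it stays [u].
/s/ — not in any rule's target class → [s].
/o/ — between /s/ and /m/, before a nasal consonant — surfaces as [õ] (rule 4).
/m/ — not in any rule's target class → [m].
Rule 4 applies to /u/ (between /m/ and /m/: before a nasal consonant) → [ũ].
/m/ (between /u/ and /a/) is unaffected → [m].
/a/ (word-final): rule 4 targets it, but not before a nasal consonant → unchanged [a].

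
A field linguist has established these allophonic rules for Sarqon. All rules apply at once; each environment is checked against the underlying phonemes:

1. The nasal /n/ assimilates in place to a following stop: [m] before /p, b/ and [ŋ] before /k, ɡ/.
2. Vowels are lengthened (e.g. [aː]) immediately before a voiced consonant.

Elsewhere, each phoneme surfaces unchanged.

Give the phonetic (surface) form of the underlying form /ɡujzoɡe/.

[ɡuːjzoːɡe]

/u/ — between /ɡ/ and /j/, before a voiced consonant — surfaces as [uː] (rule 2).
/o/ (between /z/ and /ɡ/): before a voiced consonant, so rule 2 applies → [oː].
/e/ (word-final) is in the target of rule 2 but the environment (before a voiced consonant) is not met → [e].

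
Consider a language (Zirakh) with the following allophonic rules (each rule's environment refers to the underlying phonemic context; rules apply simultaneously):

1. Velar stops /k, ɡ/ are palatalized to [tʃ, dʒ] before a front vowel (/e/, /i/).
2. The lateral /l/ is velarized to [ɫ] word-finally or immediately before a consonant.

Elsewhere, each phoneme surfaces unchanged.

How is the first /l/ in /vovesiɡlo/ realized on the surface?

/l/ (between /ɡ/ and /o/): rule 2 targets it, but not word-finally or immediately before a consonant → unchanged [l].

[l]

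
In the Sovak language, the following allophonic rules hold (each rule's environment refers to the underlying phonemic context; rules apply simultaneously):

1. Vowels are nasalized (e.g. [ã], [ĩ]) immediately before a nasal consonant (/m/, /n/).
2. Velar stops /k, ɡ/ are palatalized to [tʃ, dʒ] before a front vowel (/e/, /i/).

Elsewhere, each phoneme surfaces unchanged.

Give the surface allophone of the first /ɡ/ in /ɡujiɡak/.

/ɡ/ (word-initial): rule 2 targets it, but not before a front vowel → unchanged [ɡ].

[ɡ]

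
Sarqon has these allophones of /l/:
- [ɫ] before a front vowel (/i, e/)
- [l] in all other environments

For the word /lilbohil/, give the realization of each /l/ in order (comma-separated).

[ɫ], [l], [l]

Occurrence 1 (position 1): before a front vowel (/i, e/) → [ɫ].
Occurrence 2 (position 3): no conditioning environment matches → elsewhere allophone [l].
Occurrence 3 (position 8): no conditioning environment matches → elsewhere allophone [l].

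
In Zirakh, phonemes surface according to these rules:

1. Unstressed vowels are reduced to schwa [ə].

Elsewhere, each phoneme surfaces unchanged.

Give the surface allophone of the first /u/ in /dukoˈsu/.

[ə]

/u/ (between /d/ and /k/): in an unstressed syllable, so rule 1 applies → [ə].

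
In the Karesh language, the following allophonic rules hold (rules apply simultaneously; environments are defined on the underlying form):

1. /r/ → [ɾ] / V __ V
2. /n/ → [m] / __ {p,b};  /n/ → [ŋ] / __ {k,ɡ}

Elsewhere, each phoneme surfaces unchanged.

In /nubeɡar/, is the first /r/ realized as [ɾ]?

/r/ (word-final) is in the target of rule 1 but the environment (between two vowels) is not met → [r].
The actual realization is [r], not [ɾ].

No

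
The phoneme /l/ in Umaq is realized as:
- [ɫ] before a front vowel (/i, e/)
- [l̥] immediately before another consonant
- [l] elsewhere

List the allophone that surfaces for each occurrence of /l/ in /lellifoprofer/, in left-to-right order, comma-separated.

[ɫ], [l̥], [ɫ]

Occurrence 1 (position 1): before a front vowel (/i, e/) → [ɫ].
Occurrence 2 (position 3): immediately before another consonant → [l̥].
Occurrence 3 (position 4): before a front vowel (/i, e/) → [ɫ].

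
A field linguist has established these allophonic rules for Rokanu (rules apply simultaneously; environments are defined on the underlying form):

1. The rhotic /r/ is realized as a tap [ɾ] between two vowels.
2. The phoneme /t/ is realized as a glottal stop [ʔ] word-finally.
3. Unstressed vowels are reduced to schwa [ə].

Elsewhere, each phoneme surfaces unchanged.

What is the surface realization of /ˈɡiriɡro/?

[ˈɡiɾəɡrə]

/ɡ/ (word-initial): no rule targets it → [ɡ].
/i/ — between /ɡ/ and /r/; rule 3 does not apply here → [i].
Rule 1 applies to /r/ (between /i/ and /i/: between two vowels) → [ɾ].
/i/ meets the environment for rule 3 (in an unstressed syllable) → [ə].
/ɡ/ (between /i/ and /r/): no rule targets it → [ɡ].
/r/ (between /ɡ/ and /o/) fails the environment for rule 1, so it stays [r].
/o/ — word-final, in an unstressed syllable — surfaces as [ə] (rule 3).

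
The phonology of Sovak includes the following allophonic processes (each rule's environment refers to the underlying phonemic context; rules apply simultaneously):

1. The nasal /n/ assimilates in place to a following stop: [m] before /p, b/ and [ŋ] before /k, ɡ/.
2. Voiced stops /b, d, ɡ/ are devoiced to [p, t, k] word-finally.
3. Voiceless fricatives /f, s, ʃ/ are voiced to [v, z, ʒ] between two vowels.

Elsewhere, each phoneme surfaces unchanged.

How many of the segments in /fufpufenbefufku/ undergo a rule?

Segments that undergo a rule: /f/ → [v] (rule 3); /n/ → [m] (rule 1); /f/ → [v] (rule 3).
All other segments surface unchanged.

3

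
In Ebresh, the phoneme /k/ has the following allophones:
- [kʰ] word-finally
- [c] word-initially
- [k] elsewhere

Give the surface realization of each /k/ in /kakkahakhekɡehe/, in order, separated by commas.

[c], [k], [k], [k], [k]

Occurrence 1 (position 1): word-initially → [c].
Occurrence 2 (position 3): no conditioning environment matches → elsewhere allophone [k].
Occurrence 3 (position 4): no conditioning environment matches → elsewhere allophone [k].
Occurrence 4 (position 8): no conditioning environment matches → elsewhere allophone [k].
Occurrence 5 (position 11): no conditioning environment matches → elsewhere allophone [k].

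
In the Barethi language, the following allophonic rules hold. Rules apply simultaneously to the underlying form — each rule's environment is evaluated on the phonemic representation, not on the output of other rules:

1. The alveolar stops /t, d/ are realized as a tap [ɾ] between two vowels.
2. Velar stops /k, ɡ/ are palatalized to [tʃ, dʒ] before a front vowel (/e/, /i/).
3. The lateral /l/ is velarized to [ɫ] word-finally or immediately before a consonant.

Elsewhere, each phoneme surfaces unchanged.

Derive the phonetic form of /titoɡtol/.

/t/ (word-initial) fails the environment for rule 1, so it stays [t].
/i/ stays [i].
/t/ (between /i/ and /o/) occurs between two vowels → [ɾ] by rule 1.
/o/ (between /t/ and /ɡ/) is unaffected → [o].
/ɡ/ (between /o/ and /t/) is in the target of rule 2 but the environment (before a front vowel) is not met → [ɡ].
/t/ — between /ɡ/ and /o/; rule 1 does not apply here → [t].
/o/ — not in any rule's target class → [o].
/l/ (word-final) occurs word-finally or immediately before a consonant → [ɫ] by rule 3.

[tiɾoɡtoɫ]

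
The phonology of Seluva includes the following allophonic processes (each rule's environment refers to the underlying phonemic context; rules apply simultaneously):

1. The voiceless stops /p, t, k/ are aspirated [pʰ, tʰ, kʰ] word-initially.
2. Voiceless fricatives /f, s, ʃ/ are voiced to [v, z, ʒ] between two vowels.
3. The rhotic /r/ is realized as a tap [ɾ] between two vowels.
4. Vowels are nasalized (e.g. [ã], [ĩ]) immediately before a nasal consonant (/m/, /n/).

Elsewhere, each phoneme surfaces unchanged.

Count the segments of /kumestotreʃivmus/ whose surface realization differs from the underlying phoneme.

Segments that undergo a rule: /k/ → [kʰ] (rule 1); /u/ → [ũ] (rule 4); /ʃ/ → [ʒ] (rule 2).
All other segments surface unchanged.

3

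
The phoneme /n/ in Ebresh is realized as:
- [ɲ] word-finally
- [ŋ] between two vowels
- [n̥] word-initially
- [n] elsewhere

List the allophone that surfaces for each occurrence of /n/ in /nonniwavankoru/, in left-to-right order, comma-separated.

Occurrence 1 (position 1): word-initially → [n̥].
Occurrence 2 (position 3): no conditioning environment matches → elsewhere allophone [n].
Occurrence 3 (position 4): no conditioning environment matches → elsewhere allophone [n].
Occurrence 4 (position 10): no conditioning environment matches → elsewhere allophone [n].

[n̥], [n], [n], [n]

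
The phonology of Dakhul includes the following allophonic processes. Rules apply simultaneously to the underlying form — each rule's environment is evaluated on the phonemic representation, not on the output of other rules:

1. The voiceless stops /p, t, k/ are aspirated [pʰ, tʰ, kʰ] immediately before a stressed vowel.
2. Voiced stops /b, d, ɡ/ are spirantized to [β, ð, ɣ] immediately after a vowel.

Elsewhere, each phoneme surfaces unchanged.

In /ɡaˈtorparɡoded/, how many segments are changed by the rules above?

Segments that undergo a rule: /t/ → [tʰ] (rule 1); /d/ → [ð] (rule 2); /d/ → [ð] (rule 2).
All other segments surface unchanged.

3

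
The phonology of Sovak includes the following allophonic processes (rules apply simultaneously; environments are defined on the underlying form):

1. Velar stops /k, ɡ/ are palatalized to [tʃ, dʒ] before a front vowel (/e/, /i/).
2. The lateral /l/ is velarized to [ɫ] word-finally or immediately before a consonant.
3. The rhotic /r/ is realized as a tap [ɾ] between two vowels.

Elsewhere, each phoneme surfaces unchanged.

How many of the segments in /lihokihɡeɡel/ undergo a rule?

Segments that undergo a rule: /k/ → [tʃ] (rule 1); /ɡ/ → [dʒ] (rule 1); /ɡ/ → [dʒ] (rule 1); /l/ → [ɫ] (rule 2).
All other segments surface unchanged.

4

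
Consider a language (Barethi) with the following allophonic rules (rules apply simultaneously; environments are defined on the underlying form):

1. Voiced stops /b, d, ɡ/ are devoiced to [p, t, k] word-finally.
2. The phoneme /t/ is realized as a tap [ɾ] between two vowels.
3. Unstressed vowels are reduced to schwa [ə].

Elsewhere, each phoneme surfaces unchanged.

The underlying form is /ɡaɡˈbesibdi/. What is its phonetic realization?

/ɡ/ (word-initial) is in the target of rule 1 but the environment (word-finally) is not met → [ɡ].
/a/ meets the environment for rule 3 (in an unstressed syllable) → [ə].
/ɡ/ (between /a/ and /b/) fails the environment for rule 1, so it stays [ɡ].
/b/ (between /ɡ/ and /e/) fails the environment for rule 1, so it stays [b].
/e/ (between /b/ and /s/) is in the target of rule 3 but the environment (in an unstressed syllable) is not met → [e].
Rule 3 applies to /i/ (between /s/ and /b/: in an unstressed syllable) → [ə].
/b/ — between /i/ and /d/; rule 1 does not apply here → [b].
/d/ (between /b/ and /i/) fails the environment for rule 1, so it stays [d].
Rule 3 applies to /i/ (word-final: in an unstressed syllable) → [ə].

[ɡəɡˈbesəbdə]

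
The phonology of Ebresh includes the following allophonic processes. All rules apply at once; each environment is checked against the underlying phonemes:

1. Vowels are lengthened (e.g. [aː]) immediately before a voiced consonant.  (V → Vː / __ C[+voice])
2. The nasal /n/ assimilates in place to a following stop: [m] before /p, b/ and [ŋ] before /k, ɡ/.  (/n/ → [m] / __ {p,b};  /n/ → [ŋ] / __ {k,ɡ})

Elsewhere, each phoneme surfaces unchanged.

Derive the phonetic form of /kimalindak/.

/k/ stays [k].
/i/ (between /k/ and /m/) occurs before a voiced consonant → [iː] by rule 1.
/m/ — not in any rule's target class → [m].
/a/ — between /m/ and /l/, before a voiced consonant — surfaces as [aː] (rule 1).
/l/ stays [l].
/i/ (between /l/ and /n/) occurs before a voiced consonant → [iː] by rule 1.
/n/ (between /i/ and /d/) is in the target of rule 2 but the environment (before a labial or velar stop) is not met → [n].
/d/ — not in any rule's target class → [d].
/a/ (between /d/ and /k/): rule 1 targets it, but not before a voiced consonant → unchanged [a].
/k/ (word-final) is unaffected → [k].

[kiːmaːliːndak]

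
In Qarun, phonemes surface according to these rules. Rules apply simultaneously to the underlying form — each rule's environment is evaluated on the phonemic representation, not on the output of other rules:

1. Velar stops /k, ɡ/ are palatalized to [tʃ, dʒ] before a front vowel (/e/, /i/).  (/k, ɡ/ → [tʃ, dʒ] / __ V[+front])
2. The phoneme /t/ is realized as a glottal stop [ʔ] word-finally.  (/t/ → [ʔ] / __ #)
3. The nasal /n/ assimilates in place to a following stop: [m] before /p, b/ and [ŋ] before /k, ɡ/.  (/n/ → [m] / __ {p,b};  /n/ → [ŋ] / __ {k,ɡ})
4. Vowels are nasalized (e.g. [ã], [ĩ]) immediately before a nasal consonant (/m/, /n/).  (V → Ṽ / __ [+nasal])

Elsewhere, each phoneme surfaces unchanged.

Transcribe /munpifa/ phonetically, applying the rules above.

[mũmpifa]

/u/ (between /m/ and /n/): before a nasal consonant, so rule 4 applies → [ũ].
/n/ — between /u/ and /p/, before a labial or velar stop — surfaces as [m] (rule 3).
/i/ — between /p/ and /f/; rule 4 does not apply here → [i].
/a/ — word-final; rule 4 does not apply here → [a].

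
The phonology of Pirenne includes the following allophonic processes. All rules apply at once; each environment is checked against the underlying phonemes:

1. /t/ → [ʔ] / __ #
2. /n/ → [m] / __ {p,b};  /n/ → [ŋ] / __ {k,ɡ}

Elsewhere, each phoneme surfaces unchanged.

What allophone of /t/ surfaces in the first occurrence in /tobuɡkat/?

[t]

/t/ — word-initial; rule 1 does not apply here → [t].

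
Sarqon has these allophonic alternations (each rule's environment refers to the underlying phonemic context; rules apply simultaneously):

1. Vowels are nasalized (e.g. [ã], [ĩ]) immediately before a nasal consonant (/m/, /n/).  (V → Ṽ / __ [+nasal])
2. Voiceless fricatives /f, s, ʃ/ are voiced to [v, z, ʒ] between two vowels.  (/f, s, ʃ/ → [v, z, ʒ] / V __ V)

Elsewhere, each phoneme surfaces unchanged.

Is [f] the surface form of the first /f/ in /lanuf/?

Yes

/f/ (word-final): rule 2 targets it, but not between two vowels → unchanged [f].
The actual realization is [f], which matches [f].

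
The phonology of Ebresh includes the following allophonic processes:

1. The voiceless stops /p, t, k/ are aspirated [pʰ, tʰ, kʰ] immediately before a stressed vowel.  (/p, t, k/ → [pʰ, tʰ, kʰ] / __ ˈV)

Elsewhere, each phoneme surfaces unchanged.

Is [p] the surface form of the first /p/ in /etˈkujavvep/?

Yes

/p/ (word-final): rule 1 targets it, but not immediately before a stressed vowel → unchanged [p].
The actual realization is [p], which matches [p].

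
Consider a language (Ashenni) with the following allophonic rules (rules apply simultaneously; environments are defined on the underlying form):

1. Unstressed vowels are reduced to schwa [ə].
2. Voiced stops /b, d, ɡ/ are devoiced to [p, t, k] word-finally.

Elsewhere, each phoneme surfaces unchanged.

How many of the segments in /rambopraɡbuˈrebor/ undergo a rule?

5

Segments that undergo a rule: /a/ → [ə] (rule 1); /o/ → [ə] (rule 1); /a/ → [ə] (rule 1); /u/ → [ə] (rule 1); /o/ → [ə] (rule 1).
All other segments surface unchanged.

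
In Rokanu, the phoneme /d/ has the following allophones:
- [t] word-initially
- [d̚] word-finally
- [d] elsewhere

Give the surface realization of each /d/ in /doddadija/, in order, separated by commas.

Occurrence 1 (position 1): word-initially → [t].
Occurrence 2 (position 3): no conditioning environment matches → elsewhere allophone [d].
Occurrence 3 (position 4): no conditioning environment matches → elsewhere allophone [d].
Occurrence 4 (position 6): no conditioning environment matches → elsewhere allophone [d].

[t], [d], [d], [d]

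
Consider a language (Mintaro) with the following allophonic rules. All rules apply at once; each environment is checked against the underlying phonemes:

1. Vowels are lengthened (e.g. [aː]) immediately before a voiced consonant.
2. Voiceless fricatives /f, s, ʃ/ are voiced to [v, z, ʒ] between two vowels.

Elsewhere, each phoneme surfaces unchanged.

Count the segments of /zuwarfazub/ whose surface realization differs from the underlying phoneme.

4

Segments that undergo a rule: /u/ → [uː] (rule 1); /a/ → [aː] (rule 1); /a/ → [aː] (rule 1); /u/ → [uː] (rule 1).
All other segments surface unchanged.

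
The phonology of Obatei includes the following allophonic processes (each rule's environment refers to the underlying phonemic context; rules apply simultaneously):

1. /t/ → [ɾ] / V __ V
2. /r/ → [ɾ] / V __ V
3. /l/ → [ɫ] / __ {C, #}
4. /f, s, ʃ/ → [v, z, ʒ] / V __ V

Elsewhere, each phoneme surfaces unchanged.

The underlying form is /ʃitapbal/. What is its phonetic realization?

/ʃ/ (word-initial) is in the target of rule 4 but the environment (between two vowels) is not met → [ʃ].
/i/ — not in any rule's target class → [i].
/t/ — between /i/ and /a/, between two vowels — surfaces as [ɾ] (rule 1).
/a/ (between /t/ and /p/): no rule targets it → [a].
/p/ (between /a/ and /b/) is unaffected → [p].
/b/ stays [b].
/a/ (between /b/ and /l/) is unaffected → [a].
/l/ (word-final) occurs word-finally or immediately before a consonant → [ɫ] by rule 3.

[ʃiɾapbaɫ]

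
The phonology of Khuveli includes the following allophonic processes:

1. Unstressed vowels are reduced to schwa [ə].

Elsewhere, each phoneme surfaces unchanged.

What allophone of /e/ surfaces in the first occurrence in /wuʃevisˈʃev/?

[ə]

/e/ (between /ʃ/ and /v/): in an unstressed syllable, so rule 1 applies → [ə].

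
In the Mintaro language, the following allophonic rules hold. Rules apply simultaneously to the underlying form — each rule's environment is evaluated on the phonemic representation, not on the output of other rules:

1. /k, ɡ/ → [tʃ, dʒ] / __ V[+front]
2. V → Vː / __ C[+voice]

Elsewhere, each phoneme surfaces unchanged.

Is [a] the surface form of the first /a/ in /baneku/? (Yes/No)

No

/a/ — between /b/ and /n/, before a voiced consonant — surfaces as [aː] (rule 2).
The actual realization is [aː], not [a].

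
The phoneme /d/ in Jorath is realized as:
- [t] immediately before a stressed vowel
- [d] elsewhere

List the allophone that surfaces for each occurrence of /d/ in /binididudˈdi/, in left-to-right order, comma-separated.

Occurrence 1 (position 5): no conditioning environment matches → elsewhere allophone [d].
Occurrence 2 (position 7): no conditioning environment matches → elsewhere allophone [d].
Occurrence 3 (position 9): no conditioning environment matches → elsewhere allophone [d].
Occurrence 4 (position 10): immediately before a stressed vowel → [t].

[d], [d], [d], [t]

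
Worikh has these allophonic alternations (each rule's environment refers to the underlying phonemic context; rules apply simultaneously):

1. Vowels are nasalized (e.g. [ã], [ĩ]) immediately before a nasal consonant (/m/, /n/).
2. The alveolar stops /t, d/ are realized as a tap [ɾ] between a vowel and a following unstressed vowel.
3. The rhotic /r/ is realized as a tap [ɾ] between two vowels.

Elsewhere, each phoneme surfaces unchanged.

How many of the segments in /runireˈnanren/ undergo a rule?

5

Segments that undergo a rule: /u/ → [ũ] (rule 1); /r/ → [ɾ] (rule 3); /e/ → [ẽ] (rule 1); /a/ → [ã] (rule 1); /e/ → [ẽ] (rule 1).
All other segments surface unchanged.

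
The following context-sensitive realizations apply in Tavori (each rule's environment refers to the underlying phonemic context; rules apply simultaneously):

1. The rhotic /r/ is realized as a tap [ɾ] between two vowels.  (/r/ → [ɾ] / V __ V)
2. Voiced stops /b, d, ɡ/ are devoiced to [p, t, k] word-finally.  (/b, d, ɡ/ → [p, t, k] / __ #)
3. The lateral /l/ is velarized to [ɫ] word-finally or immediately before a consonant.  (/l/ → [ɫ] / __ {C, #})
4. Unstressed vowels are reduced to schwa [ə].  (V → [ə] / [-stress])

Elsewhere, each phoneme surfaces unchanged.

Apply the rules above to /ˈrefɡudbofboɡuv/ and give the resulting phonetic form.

/r/ — word-initial; rule 1 does not apply here → [r].
/e/ (between /r/ and /f/) fails the environment for rule 4, so it stays [e].
/f/ (between /e/ and /ɡ/): no rule targets it → [f].
/ɡ/ (between /f/ and /u/) fails the environment for rule 2, so it stays [ɡ].
/u/ — between /ɡ/ and /d/, in an unstressed syllable — surfaces as [ə] (rule 4).
/d/ (between /u/ and /b/) is in the target of rule 2 but the environment (word-finally) is not met → [d].
/b/ (between /d/ and /o/): rule 2 targets it, but not word-finally → unchanged [b].
/o/ (between /b/ and /f/) occurs in an unstressed syllable → [ə] by rule 4.
/f/ stays [f].
/b/ (between /f/ and /o/): rule 2 targets it, but not word-finally → unchanged [b].
Rule 4 applies to /o/ (between /b/ and /ɡ/: in an unstressed syllable) → [ə].
/ɡ/ (between /o/ and /u/): rule 2 targets it, but not word-finally → unchanged [ɡ].
/u/ (between /ɡ/ and /v/): in an unstressed syllable, so rule 4 applies → [ə].
/v/ (word-final): no rule targets it → [v].

[ˈrefɡədbəfbəɡəv]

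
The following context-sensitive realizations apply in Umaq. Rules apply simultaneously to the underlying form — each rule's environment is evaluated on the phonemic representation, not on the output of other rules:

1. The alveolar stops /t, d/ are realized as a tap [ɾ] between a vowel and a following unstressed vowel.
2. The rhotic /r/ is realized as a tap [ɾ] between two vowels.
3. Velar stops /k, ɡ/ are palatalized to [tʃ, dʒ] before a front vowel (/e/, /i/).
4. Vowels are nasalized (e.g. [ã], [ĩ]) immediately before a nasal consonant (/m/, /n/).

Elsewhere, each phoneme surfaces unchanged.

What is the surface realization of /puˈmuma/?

[pũˈmũma]

/p/ stays [p].
/u/ — between /p/ and /m/, before a nasal consonant — surfaces as [ũ] (rule 4).
/m/ (between /u/ and /u/): no rule targets it → [m].
/u/ (between /m/ and /m/): before a nasal consonant, so rule 4 applies → [ũ].
/m/ (between /u/ and /a/) is unaffected → [m].
/a/ (word-final) is in the target of rule 4 but the environment (before a nasal consonant) is not met → [a].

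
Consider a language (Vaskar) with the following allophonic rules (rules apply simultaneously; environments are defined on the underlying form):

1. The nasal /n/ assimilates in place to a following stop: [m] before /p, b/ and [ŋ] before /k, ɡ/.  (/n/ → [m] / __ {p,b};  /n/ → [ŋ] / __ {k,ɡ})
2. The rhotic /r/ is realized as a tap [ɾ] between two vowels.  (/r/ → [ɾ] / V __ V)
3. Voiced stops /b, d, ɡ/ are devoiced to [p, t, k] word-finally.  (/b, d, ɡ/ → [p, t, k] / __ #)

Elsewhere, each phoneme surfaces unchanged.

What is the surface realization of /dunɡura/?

/d/ (word-initial) is in the target of rule 3 but the environment (word-finally) is not met → [d].
/u/ — not in any rule's target class → [u].
/n/ — between /u/ and /ɡ/, before a labial or velar stop — surfaces as [ŋ] (rule 1).
/ɡ/ — between /n/ and /u/; rule 3 does not apply here → [ɡ].
/u/ stays [u].
/r/ (between /u/ and /a/) occurs between two vowels → [ɾ] by rule 2.
/a/ stays [a].

[duŋɡuɾa]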